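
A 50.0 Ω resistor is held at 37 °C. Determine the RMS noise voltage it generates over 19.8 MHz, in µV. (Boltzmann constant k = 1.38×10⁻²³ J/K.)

T = 37 °C + 273.15 = 310.15 K
V_n = √(4kTRB)
4kTRB = 4 × 1.38×10⁻²³ × 310.15 × 5.00×10¹ × 1.98×10⁷ = 1.69×10⁻¹¹ V²
V_n = √(1.69×10⁻¹¹) = 4.12×10⁻⁶ V = 4.12 µV

4.12 µV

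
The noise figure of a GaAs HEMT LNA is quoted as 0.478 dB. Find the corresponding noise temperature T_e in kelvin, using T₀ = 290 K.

33.7 K

F = 10^(0.478/10) = 1.11635
T_e = (F − 1)·T₀ = (1.11635 − 1) × 290 = 33.7 K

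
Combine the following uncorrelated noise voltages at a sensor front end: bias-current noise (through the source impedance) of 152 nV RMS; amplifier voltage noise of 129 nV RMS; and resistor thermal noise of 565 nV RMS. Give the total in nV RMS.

599 nV

Uncorrelated sources add in power (mean-square): V_tot = √(ΣV_i²)
V_tot = √[(1.52×10⁻⁷)² + (1.29×10⁻⁷)² + (5.65×10⁻⁷)²] = 5.99×10⁻⁷ V = 599 nV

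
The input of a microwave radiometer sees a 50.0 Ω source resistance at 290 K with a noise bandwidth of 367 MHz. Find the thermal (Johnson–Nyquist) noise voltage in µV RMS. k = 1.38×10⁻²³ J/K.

17.1 µV

V_n = √(4kTRB)
4kTRB = 4 × 1.38×10⁻²³ × 290 × 5.00×10¹ × 3.67×10⁸ = 2.94×10⁻¹⁰ V²
V_n = √(2.94×10⁻¹⁰) = 1.71×10⁻⁵ V = 17.1 µV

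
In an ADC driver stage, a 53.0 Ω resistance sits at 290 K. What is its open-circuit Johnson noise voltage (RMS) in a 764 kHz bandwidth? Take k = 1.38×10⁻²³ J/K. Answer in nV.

V_n = √(4kTRB)
4kTRB = 4 × 1.38×10⁻²³ × 290 × 5.30×10¹ × 7.64×10⁵ = 6.48×10⁻¹³ V²
V_n = √(6.48×10⁻¹³) = 8.05×10⁻⁷ V = 805 nV

805 nV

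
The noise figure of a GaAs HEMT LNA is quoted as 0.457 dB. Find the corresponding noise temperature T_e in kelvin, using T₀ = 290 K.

F = 10^(0.457/10) = 1.11096
T_e = (F − 1)·T₀ = (1.11096 − 1) × 290 = 32.2 K

32.2 K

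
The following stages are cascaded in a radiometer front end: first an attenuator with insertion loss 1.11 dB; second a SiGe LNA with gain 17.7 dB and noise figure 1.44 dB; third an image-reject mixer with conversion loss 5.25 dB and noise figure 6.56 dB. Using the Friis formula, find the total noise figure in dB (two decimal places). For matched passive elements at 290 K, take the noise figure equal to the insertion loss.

2.73 dB

Convert to linear (a loss of L dB is a gain of −L dB): F_i = 10^(NF_i/10), G_i = 10^(G_i,dB/10)
  Stage 1: F_1 = 10^(1.11/10) = 1.291, G_1 = 10^(−1.11/10) = 0.7745
  Stage 2: F_2 = 10^(1.44/10) = 1.393, G_2 = 10^(17.7/10) = 58.88
  Stage 3: F_3 = 10^(6.56/10) = 4.529, G_3 = 10^(−5.25/10) = 0.2985
Friis cascade:
  F = 1.291 + (1.393 − 1)/0.7745 + (4.529 − 1)/45.60 = 1.876
NF = 10 log₁₀(1.876) = 2.73 dB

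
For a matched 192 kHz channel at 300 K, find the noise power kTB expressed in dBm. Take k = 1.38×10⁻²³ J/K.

P_n = kTB = 1.38×10⁻²³ × 300 × 1.92×10⁵ = 7.95×10⁻¹⁶ W
In dBm: 10 log₁₀(7.95×10⁻¹⁶ / 10⁻³) = −121.0 dBm

−121.0 dBm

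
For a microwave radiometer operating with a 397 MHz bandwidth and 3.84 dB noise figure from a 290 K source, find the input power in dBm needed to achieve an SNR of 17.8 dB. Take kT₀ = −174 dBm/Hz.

−66.4 dBm

Sensitivity = −174 + 10 log₁₀(B) + NF + SNR_min
= −174 + 85.99 + 3.84 + 17.8
= −66.37 dBm → −66.4 dBm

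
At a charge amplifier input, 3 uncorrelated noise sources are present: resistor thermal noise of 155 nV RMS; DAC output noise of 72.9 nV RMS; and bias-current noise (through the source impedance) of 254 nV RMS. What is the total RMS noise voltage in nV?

306 nV

Uncorrelated sources add in power (mean-square): V_tot = √(ΣV_i²)
V_tot = √[(1.55×10⁻⁷)² + (7.29×10⁻⁸)² + (2.54×10⁻⁷)²] = 3.06×10⁻⁷ V = 306 nV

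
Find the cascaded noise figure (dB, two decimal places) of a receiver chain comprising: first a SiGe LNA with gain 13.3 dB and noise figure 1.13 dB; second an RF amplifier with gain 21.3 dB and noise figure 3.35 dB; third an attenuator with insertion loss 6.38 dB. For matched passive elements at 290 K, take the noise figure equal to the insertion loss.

Convert to linear (a loss of L dB is a gain of −L dB): F_i = 10^(NF_i/10), G_i = 10^(G_i,dB/10)
  Stage 1: F_1 = 10^(1.13/10) = 1.297, G_1 = 10^(13.3/10) = 21.38
  Stage 2: F_2 = 10^(3.35/10) = 2.163, G_2 = 10^(21.3/10) = 134.9
  Stage 3: F_3 = 10^(6.38/10) = 4.345, G_3 = 10^(−6.38/10) = 0.2301
Friis cascade:
  F = 1.297 + (2.163 − 1)/21.38 + (4.345 − 1)/2884 = 1.353
NF = 10 log₁₀(1.353) = 1.31 dB

1.31 dB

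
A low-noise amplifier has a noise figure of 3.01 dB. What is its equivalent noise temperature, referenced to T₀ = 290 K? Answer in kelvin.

F = 10^(3.01/10) = 1.99986
T_e = (F − 1)·T₀ = (1.99986 − 1) × 290 = 290 K

290 K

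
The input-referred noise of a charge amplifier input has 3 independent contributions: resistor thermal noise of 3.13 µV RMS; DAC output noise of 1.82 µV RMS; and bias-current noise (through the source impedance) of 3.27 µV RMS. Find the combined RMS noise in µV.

Uncorrelated sources add in power (mean-square): V_tot = √(ΣV_i²)
V_tot = √[(3.13×10⁻⁶)² + (1.82×10⁻⁶)² + (3.27×10⁻⁶)²] = 4.88×10⁻⁶ V = 4.88 µV

4.88 µV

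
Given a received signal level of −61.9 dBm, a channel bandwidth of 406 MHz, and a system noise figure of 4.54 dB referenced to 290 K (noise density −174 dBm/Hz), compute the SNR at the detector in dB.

21.5 dB

Noise floor: N = −174 + 10 log₁₀(B) + NF
10 log₁₀(4.06×10⁸) = 86.09 dB
N = −174 + 86.09 + 4.54 = −83.37 dBm
SNR = P_sig − N = −61.9 − (−83.37) = 21.47 dB → 21.5 dB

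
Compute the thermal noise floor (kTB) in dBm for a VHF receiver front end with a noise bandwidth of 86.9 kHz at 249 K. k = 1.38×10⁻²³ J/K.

P_n = kTB = 1.38×10⁻²³ × 249 × 8.69×10⁴ = 2.99×10⁻¹⁶ W
In dBm: 10 log₁₀(2.99×10⁻¹⁶ / 10⁻³) = −125.2 dBm

−125.2 dBm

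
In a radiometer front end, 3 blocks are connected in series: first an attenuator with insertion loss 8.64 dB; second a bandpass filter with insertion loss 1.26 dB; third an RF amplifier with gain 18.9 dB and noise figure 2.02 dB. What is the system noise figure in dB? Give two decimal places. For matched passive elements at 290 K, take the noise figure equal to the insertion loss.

11.92 dB

Convert to linear (a loss of L dB is a gain of −L dB): F_i = 10^(NF_i/10), G_i = 10^(G_i,dB/10)
  Stage 1: F_1 = 10^(8.64/10) = 7.311, G_1 = 10^(−8.64/10) = 0.1368
  Stage 2: F_2 = 10^(1.26/10) = 1.337, G_2 = 10^(−1.26/10) = 0.7482
  Stage 3: F_3 = 10^(2.02/10) = 1.592, G_3 = 10^(18.9/10) = 77.62
Friis cascade:
  F = 7.311 + (1.337 − 1)/0.1368 + (1.592 − 1)/0.1023 = 15.56
NF = 10 log₁₀(15.56) = 11.92 dB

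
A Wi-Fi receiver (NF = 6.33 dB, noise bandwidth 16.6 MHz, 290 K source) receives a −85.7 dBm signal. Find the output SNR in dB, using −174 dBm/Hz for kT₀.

Noise floor: N = −174 + 10 log₁₀(B) + NF
10 log₁₀(1.66×10⁷) = 72.2 dB
N = −174 + 72.2 + 6.33 = −95.47 dBm
SNR = P_sig − N = −85.7 − (−95.47) = 9.77 dB → 9.8 dB

9.8 dB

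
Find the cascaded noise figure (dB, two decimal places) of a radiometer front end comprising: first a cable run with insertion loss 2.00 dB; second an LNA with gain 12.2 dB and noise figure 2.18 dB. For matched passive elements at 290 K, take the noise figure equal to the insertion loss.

4.18 dB

Convert to linear (a loss of L dB is a gain of −L dB): F_i = 10^(NF_i/10), G_i = 10^(G_i,dB/10)
  Stage 1: F_1 = 10^(2.00/10) = 1.585, G_1 = 10^(−2.00/10) = 0.6310
  Stage 2: F_2 = 10^(2.18/10) = 1.652, G_2 = 10^(12.2/10) = 16.60
Friis cascade:
  F = 1.585 + (1.652 − 1)/0.6310 = 2.618
NF = 10 log₁₀(2.618) = 4.18 dB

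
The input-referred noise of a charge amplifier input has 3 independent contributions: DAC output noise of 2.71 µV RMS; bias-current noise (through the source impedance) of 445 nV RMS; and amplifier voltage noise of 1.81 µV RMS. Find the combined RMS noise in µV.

3.29 µV

Uncorrelated sources add in power (mean-square): V_tot = √(ΣV_i²)
V_tot = √[(2.71×10⁻⁶)² + (4.45×10⁻⁷)² + (1.81×10⁻⁶)²] = 3.29×10⁻⁶ V = 3.29 µV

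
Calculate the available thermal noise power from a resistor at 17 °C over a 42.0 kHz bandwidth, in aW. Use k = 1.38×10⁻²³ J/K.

168 aW

T = 17 °C + 273.15 = 290.15 K
P_n = kTB = 1.38×10⁻²³ × 290.15 × 4.20×10⁴ = 1.68×10⁻¹⁶ W = 168 aW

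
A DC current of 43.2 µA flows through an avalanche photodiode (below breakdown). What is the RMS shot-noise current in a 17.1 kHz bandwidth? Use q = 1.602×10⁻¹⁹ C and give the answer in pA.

I_n = √(2qI·B)
2qI·B = 2 × 1.602×10⁻¹⁹ × 4.32×10⁻⁵ × 1.71×10⁴ = 2.37×10⁻¹⁹ A²
I_n = √(2.37×10⁻¹⁹) = 4.87×10⁻¹⁰ A = 487 pA

487 pA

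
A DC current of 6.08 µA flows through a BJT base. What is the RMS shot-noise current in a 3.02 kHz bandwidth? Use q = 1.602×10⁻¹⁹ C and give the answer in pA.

76.7 pA

I_n = √(2qI·B)
2qI·B = 2 × 1.602×10⁻¹⁹ × 6.08×10⁻⁶ × 3.02×10³ = 5.88×10⁻²¹ A²
I_n = √(5.88×10⁻²¹) = 7.67×10⁻¹¹ A = 76.7 pA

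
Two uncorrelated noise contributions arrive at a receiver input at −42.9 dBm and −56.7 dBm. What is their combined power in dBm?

Convert to linear, add, convert back:
P₁ = 5.13×10⁻⁸ W, P₂ = 2.14×10⁻⁹ W
P_tot = 5.34×10⁻⁸ W → 10 log₁₀(P_tot / 10⁻³) = −42.7 dBm

−42.7 dBm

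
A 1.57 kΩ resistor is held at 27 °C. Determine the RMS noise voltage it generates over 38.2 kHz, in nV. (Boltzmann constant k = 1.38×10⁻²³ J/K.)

T = 27 °C + 273.15 = 300.15 K
V_n = √(4kTRB)
4kTRB = 4 × 1.38×10⁻²³ × 300.15 × 1.57×10³ × 3.82×10⁴ = 9.94×10⁻¹³ V²
V_n = √(9.94×10⁻¹³) = 9.97×10⁻⁷ V = 997 nV

997 nV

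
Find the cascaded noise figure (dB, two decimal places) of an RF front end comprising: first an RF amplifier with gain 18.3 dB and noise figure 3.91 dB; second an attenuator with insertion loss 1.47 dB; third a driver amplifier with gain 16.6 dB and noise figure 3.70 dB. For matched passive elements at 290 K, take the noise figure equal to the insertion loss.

3.97 dB

Convert to linear (a loss of L dB is a gain of −L dB): F_i = 10^(NF_i/10), G_i = 10^(G_i,dB/10)
  Stage 1: F_1 = 10^(3.91/10) = 2.460, G_1 = 10^(18.3/10) = 67.61
  Stage 2: F_2 = 10^(1.47/10) = 1.403, G_2 = 10^(−1.47/10) = 0.7129
  Stage 3: F_3 = 10^(3.70/10) = 2.344, G_3 = 10^(16.6/10) = 45.71
Friis cascade:
  F = 2.460 + (1.403 − 1)/67.61 + (2.344 − 1)/48.19 = 2.494
NF = 10 log₁₀(2.494) = 3.97 dB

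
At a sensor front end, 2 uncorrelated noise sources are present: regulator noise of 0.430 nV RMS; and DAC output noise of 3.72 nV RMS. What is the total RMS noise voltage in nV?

Uncorrelated sources add in power (mean-square): V_tot = √(ΣV_i²)
V_tot = √[(4.30×10⁻¹⁰)² + (3.72×10⁻⁹)²] = 3.74×10⁻⁹ V = 3.74 nV

3.74 nV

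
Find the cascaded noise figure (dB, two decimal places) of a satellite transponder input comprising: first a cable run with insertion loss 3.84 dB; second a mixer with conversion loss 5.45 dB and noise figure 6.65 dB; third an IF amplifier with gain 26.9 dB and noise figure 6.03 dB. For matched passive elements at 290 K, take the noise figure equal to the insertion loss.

Convert to linear (a loss of L dB is a gain of −L dB): F_i = 10^(NF_i/10), G_i = 10^(G_i,dB/10)
  Stage 1: F_1 = 10^(3.84/10) = 2.421, G_1 = 10^(−3.84/10) = 0.4130
  Stage 2: F_2 = 10^(6.65/10) = 4.624, G_2 = 10^(−5.45/10) = 0.2851
  Stage 3: F_3 = 10^(6.03/10) = 4.009, G_3 = 10^(26.9/10) = 489.8
Friis cascade:
  F = 2.421 + (4.624 − 1)/0.4130 + (4.009 − 1)/0.1178 = 36.74
NF = 10 log₁₀(36.74) = 15.65 dB

15.65 dB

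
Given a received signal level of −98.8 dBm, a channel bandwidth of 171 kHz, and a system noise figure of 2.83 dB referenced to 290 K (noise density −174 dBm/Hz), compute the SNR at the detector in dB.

Noise floor: N = −174 + 10 log₁₀(B) + NF
10 log₁₀(1.71×10⁵) = 52.33 dB
N = −174 + 52.33 + 2.83 = −118.84 dBm
SNR = P_sig − N = −98.8 − (−118.84) = 20.04 dB → 20.0 dB

20.0 dB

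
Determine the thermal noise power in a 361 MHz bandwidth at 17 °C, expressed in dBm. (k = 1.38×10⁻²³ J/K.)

−88.4 dBm

T = 17 °C + 273.15 = 290.15 K
P_n = kTB = 1.38×10⁻²³ × 290.15 × 3.61×10⁸ = 1.45×10⁻¹² W
In dBm: 10 log₁₀(1.45×10⁻¹² / 10⁻³) = −88.4 dBm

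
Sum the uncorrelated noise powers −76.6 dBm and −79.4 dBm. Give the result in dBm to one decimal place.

−74.8 dBm

Convert to linear, add, convert back:
P₁ = 2.19×10⁻¹¹ W, P₂ = 1.15×10⁻¹¹ W
P_tot = 3.34×10⁻¹¹ W → 10 log₁₀(P_tot / 10⁻³) = −74.8 dBm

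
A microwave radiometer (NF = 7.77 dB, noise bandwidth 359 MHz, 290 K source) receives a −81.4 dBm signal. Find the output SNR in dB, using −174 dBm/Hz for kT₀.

Noise floor: N = −174 + 10 log₁₀(B) + NF
10 log₁₀(3.59×10⁸) = 85.55 dB
N = −174 + 85.55 + 7.77 = −80.68 dBm
SNR = P_sig − N = −81.4 − (−80.68) = −0.72 dB → −0.7 dB

−0.7 dB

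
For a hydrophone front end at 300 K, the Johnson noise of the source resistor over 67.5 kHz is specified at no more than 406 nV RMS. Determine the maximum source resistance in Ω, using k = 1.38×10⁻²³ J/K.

Johnson–Nyquist: V_n = √(4kTRB) ⇒ R = V_n² / (4kTB)
4kTB = 4 × 1.38×10⁻²³ × 300 × 6.75×10⁴ = 1.12×10⁻¹⁵
R = (4.06×10⁻⁷)² / 1.12×10⁻¹⁵ = 1.47×10² Ω = 147 Ω

147 Ω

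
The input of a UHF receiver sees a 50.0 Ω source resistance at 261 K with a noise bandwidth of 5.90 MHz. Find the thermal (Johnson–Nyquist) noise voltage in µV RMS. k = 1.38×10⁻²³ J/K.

2.06 µV

V_n = √(4kTRB)
4kTRB = 4 × 1.38×10⁻²³ × 261 × 5.00×10¹ × 5.90×10⁶ = 4.25×10⁻¹² V²
V_n = √(4.25×10⁻¹²) = 2.06×10⁻⁶ V = 2.06 µV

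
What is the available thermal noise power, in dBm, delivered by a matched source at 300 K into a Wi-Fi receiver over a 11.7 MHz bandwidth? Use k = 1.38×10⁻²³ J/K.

−103.1 dBm

P_n = kTB = 1.38×10⁻²³ × 300 × 1.17×10⁷ = 4.84×10⁻¹⁴ W
In dBm: 10 log₁₀(4.84×10⁻¹⁴ / 10⁻³) = −103.1 dBm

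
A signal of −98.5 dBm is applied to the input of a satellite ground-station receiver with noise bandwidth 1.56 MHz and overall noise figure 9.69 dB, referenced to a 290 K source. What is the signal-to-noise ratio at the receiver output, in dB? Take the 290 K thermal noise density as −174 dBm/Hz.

3.9 dB

Noise floor: N = −174 + 10 log₁₀(B) + NF
10 log₁₀(1.56×10⁶) = 61.93 dB
N = −174 + 61.93 + 9.69 = −102.38 dBm
SNR = P_sig − N = −98.5 − (−102.38) = 3.88 dB → 3.9 dB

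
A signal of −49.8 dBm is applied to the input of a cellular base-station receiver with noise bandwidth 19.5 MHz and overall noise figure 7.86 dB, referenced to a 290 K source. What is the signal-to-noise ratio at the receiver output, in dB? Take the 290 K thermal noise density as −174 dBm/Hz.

Noise floor: N = −174 + 10 log₁₀(B) + NF
10 log₁₀(1.95×10⁷) = 72.9 dB
N = −174 + 72.9 + 7.86 = −93.24 dBm
SNR = P_sig − N = −49.8 − (−93.24) = 43.44 dB → 43.4 dB

43.4 dB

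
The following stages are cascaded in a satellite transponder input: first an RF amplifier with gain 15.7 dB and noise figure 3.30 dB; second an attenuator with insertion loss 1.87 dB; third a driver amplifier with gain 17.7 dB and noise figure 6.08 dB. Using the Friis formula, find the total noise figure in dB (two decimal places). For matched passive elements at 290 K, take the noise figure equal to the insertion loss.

Convert to linear (a loss of L dB is a gain of −L dB): F_i = 10^(NF_i/10), G_i = 10^(G_i,dB/10)
  Stage 1: F_1 = 10^(3.30/10) = 2.138, G_1 = 10^(15.7/10) = 37.15
  Stage 2: F_2 = 10^(1.87/10) = 1.538, G_2 = 10^(−1.87/10) = 0.6501
  Stage 3: F_3 = 10^(6.08/10) = 4.055, G_3 = 10^(17.7/10) = 58.88
Friis cascade:
  F = 2.138 + (1.538 − 1)/37.15 + (4.055 − 1)/24.15 = 2.279
NF = 10 log₁₀(2.279) = 3.58 dB

3.58 dB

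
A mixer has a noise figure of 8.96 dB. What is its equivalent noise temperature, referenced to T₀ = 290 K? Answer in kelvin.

F = 10^(8.96/10) = 7.87046
T_e = (F − 1)·T₀ = (7.87046 − 1) × 290 = 1992 K

1992 K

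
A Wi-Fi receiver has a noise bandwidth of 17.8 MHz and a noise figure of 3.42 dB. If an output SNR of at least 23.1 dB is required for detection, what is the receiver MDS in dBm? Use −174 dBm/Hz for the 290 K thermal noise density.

Sensitivity = −174 + 10 log₁₀(B) + NF + SNR_min
= −174 + 72.5 + 3.42 + 23.1
= −74.98 dBm → −75.0 dBm

−75.0 dBm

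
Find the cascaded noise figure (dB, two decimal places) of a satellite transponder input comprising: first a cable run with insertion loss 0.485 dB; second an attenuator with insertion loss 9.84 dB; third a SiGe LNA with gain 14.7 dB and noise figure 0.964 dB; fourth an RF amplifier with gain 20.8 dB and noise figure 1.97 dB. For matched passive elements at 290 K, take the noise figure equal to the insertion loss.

Convert to linear (a loss of L dB is a gain of −L dB): F_i = 10^(NF_i/10), G_i = 10^(G_i,dB/10)
  Stage 1: F_1 = 10^(0.485/10) = 1.118, G_1 = 10^(−0.485/10) = 0.8943
  Stage 2: F_2 = 10^(9.84/10) = 9.638, G_2 = 10^(−9.84/10) = 0.1038
  Stage 3: F_3 = 10^(0.964/10) = 1.249, G_3 = 10^(14.7/10) = 29.51
  Stage 4: F_4 = 10^(1.97/10) = 1.574, G_4 = 10^(20.8/10) = 120.2
Friis cascade:
  F = 1.118 + (9.638 − 1)/0.8943 + (1.249 − 1)/0.09279 + (1.574 − 1)/2.738 = 13.67
NF = 10 log₁₀(13.67) = 11.36 dB

11.36 dB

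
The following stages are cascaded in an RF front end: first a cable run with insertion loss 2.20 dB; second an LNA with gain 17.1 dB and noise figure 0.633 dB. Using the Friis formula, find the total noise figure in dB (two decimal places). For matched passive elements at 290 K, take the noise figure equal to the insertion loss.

Convert to linear (a loss of L dB is a gain of −L dB): F_i = 10^(NF_i/10), G_i = 10^(G_i,dB/10)
  Stage 1: F_1 = 10^(2.20/10) = 1.660, G_1 = 10^(−2.20/10) = 0.6026
  Stage 2: F_2 = 10^(0.633/10) = 1.157, G_2 = 10^(17.1/10) = 51.29
Friis cascade:
  F = 1.660 + (1.157 − 1)/0.6026 = 1.920
NF = 10 log₁₀(1.920) = 2.83 dB

2.83 dB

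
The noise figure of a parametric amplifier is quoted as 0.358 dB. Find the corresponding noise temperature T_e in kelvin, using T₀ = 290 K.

F = 10^(0.358/10) = 1.08593
T_e = (F − 1)·T₀ = (1.08593 − 1) × 290 = 24.9 K

24.9 K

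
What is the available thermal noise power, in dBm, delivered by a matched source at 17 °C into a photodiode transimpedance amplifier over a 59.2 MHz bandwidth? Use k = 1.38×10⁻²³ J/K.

−96.3 dBm

T = 17 °C + 273.15 = 290.15 K
P_n = kTB = 1.38×10⁻²³ × 290.15 × 5.92×10⁷ = 2.37×10⁻¹³ W
In dBm: 10 log₁₀(2.37×10⁻¹³ / 10⁻³) = −96.3 dBm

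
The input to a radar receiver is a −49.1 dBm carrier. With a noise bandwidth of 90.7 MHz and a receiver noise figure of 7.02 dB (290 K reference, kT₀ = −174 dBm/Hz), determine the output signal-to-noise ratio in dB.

38.3 dB

Noise floor: N = −174 + 10 log₁₀(B) + NF
10 log₁₀(9.07×10⁷) = 79.58 dB
N = −174 + 79.58 + 7.02 = −87.40 dBm
SNR = P_sig − N = −49.1 − (−87.40) = 38.30 dB → 38.3 dB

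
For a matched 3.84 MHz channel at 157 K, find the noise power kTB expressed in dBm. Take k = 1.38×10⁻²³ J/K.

P_n = kTB = 1.38×10⁻²³ × 157 × 3.84×10⁶ = 8.32×10⁻¹⁵ W
In dBm: 10 log₁₀(8.32×10⁻¹⁵ / 10⁻³) = −110.8 dBm

−110.8 dBm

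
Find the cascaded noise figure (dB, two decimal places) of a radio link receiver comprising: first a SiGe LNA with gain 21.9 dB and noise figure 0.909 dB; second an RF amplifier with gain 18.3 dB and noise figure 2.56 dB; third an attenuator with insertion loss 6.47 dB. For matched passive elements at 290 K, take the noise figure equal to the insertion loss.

0.93 dB

Convert to linear (a loss of L dB is a gain of −L dB): F_i = 10^(NF_i/10), G_i = 10^(G_i,dB/10)
  Stage 1: F_1 = 10^(0.909/10) = 1.233, G_1 = 10^(21.9/10) = 154.9
  Stage 2: F_2 = 10^(2.56/10) = 1.803, G_2 = 10^(18.3/10) = 67.61
  Stage 3: F_3 = 10^(6.47/10) = 4.436, G_3 = 10^(−6.47/10) = 0.2254
Friis cascade:
  F = 1.233 + (1.803 − 1)/154.9 + (4.436 − 1)/1.047×10⁴ = 1.238
NF = 10 log₁₀(1.238) = 0.93 dB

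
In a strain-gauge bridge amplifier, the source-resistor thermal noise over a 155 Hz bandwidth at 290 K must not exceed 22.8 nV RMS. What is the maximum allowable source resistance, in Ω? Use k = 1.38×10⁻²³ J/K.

Johnson–Nyquist: V_n = √(4kTRB) ⇒ R = V_n² / (4kTB)
4kTB = 4 × 1.38×10⁻²³ × 290 × 1.55×10² = 2.48×10⁻¹⁸
R = (2.28×10⁻⁸)² / 2.48×10⁻¹⁸ = 2.10×10² Ω = 210 Ω

210 Ω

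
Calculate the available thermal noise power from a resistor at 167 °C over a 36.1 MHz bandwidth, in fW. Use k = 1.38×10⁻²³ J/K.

219 fW

T = 167 °C + 273.15 = 440.15 K
P_n = kTB = 1.38×10⁻²³ × 440.15 × 3.61×10⁷ = 2.19×10⁻¹³ W = 219 fW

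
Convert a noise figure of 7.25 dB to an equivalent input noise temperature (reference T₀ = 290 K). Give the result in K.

1250 K

F = 10^(7.25/10) = 5.30884
T_e = (F − 1)·T₀ = (5.30884 − 1) × 290 = 1250 K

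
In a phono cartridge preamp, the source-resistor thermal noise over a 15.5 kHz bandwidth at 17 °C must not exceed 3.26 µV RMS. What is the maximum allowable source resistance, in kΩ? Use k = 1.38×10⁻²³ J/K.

42.8 kΩ

T = 17 °C + 273.15 = 290.15 K
Johnson–Nyquist: V_n = √(4kTRB) ⇒ R = V_n² / (4kTB)
4kTB = 4 × 1.38×10⁻²³ × 290.15 × 1.55×10⁴ = 2.48×10⁻¹⁶
R = (3.26×10⁻⁶)² / 2.48×10⁻¹⁶ = 4.28×10⁴ Ω = 42.8 kΩ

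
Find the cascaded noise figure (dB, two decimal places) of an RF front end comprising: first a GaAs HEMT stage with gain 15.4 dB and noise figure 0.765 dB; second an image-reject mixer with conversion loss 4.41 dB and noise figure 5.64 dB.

1.04 dB

Convert to linear (a loss of L dB is a gain of −L dB): F_i = 10^(NF_i/10), G_i = 10^(G_i,dB/10)
  Stage 1: F_1 = 10^(0.765/10) = 1.193, G_1 = 10^(15.4/10) = 34.67
  Stage 2: F_2 = 10^(5.64/10) = 3.664, G_2 = 10^(−4.41/10) = 0.3622
Friis cascade:
  F = 1.193 + (3.664 − 1)/34.67 = 1.269
NF = 10 log₁₀(1.269) = 1.04 dB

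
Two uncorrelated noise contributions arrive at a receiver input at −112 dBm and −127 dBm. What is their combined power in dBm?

Convert to linear, add, convert back:
P₁ = 6.31×10⁻¹⁵ W, P₂ = 2.00×10⁻¹⁶ W
P_tot = 6.51×10⁻¹⁵ W → 10 log₁₀(P_tot / 10⁻³) = −111.9 dBm

−111.9 dBm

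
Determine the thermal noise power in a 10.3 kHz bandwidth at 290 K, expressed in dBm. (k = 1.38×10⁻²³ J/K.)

P_n = kTB = 1.38×10⁻²³ × 290 × 1.03×10⁴ = 4.12×10⁻¹⁷ W
In dBm: 10 log₁₀(4.12×10⁻¹⁷ / 10⁻³) = −133.8 dBm

−133.8 dBm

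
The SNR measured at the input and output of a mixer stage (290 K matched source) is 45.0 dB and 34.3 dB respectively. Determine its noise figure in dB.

NF (dB) = SNR_in(dB) − SNR_out(dB) when the source is at T₀
NF = 45.0 − 34.3 = 10.7 dB

10.7 dB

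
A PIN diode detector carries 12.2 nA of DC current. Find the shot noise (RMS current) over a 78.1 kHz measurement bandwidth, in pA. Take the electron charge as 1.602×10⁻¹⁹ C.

I_n = √(2qI·B)
2qI·B = 2 × 1.602×10⁻¹⁹ × 1.22×10⁻⁸ × 7.81×10⁴ = 3.05×10⁻²² A²
I_n = √(3.05×10⁻²²) = 1.75×10⁻¹¹ A = 17.5 pA

17.5 pA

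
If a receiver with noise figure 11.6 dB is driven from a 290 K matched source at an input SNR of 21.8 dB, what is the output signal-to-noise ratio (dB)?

By definition F = SNR_in/SNR_out, so in dB: SNR_out = SNR_in − NF
SNR_out = 21.8 − 11.6 = 10.2 dB

10.2 dB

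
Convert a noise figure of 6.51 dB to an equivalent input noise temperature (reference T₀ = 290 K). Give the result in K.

F = 10^(6.51/10) = 4.47713
T_e = (F − 1)·T₀ = (4.47713 − 1) × 290 = 1008 K

1008 K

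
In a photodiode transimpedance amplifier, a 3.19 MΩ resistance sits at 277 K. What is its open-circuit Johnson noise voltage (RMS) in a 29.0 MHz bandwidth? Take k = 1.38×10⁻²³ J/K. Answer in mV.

V_n = √(4kTRB)
4kTRB = 4 × 1.38×10⁻²³ × 277 × 3.19×10⁶ × 2.90×10⁷ = 1.41×10⁻⁶ V²
V_n = √(1.41×10⁻⁶) = 1.19×10⁻³ V = 1.19 mV

1.19 mV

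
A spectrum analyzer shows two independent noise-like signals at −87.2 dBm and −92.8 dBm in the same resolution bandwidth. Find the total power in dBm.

−86.1 dBm

Convert to linear, add, convert back:
P₁ = 1.91×10⁻¹² W, P₂ = 5.25×10⁻¹³ W
P_tot = 2.43×10⁻¹² W → 10 log₁₀(P_tot / 10⁻³) = −86.1 dBm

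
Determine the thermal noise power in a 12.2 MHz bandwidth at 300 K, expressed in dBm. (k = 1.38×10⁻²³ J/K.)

P_n = kTB = 1.38×10⁻²³ × 300 × 1.22×10⁷ = 5.05×10⁻¹⁴ W
In dBm: 10 log₁₀(5.05×10⁻¹⁴ / 10⁻³) = −103.0 dBm

−103.0 dBm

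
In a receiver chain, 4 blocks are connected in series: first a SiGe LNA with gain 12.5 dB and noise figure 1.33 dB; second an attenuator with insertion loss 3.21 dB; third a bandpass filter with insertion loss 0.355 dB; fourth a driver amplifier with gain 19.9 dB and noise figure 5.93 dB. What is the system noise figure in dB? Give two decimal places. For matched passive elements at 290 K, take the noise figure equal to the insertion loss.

2.56 dB

Convert to linear (a loss of L dB is a gain of −L dB): F_i = 10^(NF_i/10), G_i = 10^(G_i,dB/10)
  Stage 1: F_1 = 10^(1.33/10) = 1.358, G_1 = 10^(12.5/10) = 17.78
  Stage 2: F_2 = 10^(3.21/10) = 2.094, G_2 = 10^(−3.21/10) = 0.4775
  Stage 3: F_3 = 10^(0.355/10) = 1.085, G_3 = 10^(−0.355/10) = 0.9215
  Stage 4: F_4 = 10^(5.93/10) = 3.917, G_4 = 10^(19.9/10) = 97.72
Friis cascade:
  F = 1.358 + (2.094 − 1)/17.78 + (1.085 − 1)/8.492 + (3.917 − 1)/7.825 = 1.803
NF = 10 log₁₀(1.803) = 2.56 dB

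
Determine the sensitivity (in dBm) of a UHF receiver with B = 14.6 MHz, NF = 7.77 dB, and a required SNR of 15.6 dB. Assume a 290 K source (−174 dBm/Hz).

−79.0 dBm

Sensitivity = −174 + 10 log₁₀(B) + NF + SNR_min
= −174 + 71.64 + 7.77 + 15.6
= −78.99 dBm → −79.0 dBm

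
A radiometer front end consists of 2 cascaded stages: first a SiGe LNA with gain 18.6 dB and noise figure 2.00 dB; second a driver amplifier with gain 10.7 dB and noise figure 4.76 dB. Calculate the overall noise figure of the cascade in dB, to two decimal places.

2.07 dB

Convert to linear (a loss of L dB is a gain of −L dB): F_i = 10^(NF_i/10), G_i = 10^(G_i,dB/10)
  Stage 1: F_1 = 10^(2.00/10) = 1.585, G_1 = 10^(18.6/10) = 72.44
  Stage 2: F_2 = 10^(4.76/10) = 2.992, G_2 = 10^(10.7/10) = 11.75
Friis cascade:
  F = 1.585 + (2.992 − 1)/72.44 = 1.612
NF = 10 log₁₀(1.612) = 2.07 dB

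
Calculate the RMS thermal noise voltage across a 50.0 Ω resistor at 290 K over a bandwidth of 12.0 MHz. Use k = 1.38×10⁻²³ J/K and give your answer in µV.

3.10 µV

V_n = √(4kTRB)
4kTRB = 4 × 1.38×10⁻²³ × 290 × 5.00×10¹ × 1.20×10⁷ = 9.60×10⁻¹² V²
V_n = √(9.60×10⁻¹²) = 3.10×10⁻⁶ V = 3.10 µV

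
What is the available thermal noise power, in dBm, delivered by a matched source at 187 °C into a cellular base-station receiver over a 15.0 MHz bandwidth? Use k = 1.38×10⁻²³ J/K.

−100.2 dBm

T = 187 °C + 273.15 = 460.15 K
P_n = kTB = 1.38×10⁻²³ × 460.15 × 1.50×10⁷ = 9.53×10⁻¹⁴ W
In dBm: 10 log₁₀(9.53×10⁻¹⁴ / 10⁻³) = −100.2 dBm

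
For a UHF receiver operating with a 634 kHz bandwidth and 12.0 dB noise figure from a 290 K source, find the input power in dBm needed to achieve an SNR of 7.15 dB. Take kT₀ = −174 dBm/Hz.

Sensitivity = −174 + 10 log₁₀(B) + NF + SNR_min
= −174 + 58.02 + 12.0 + 7.15
= −96.83 dBm → −96.8 dBm

−96.8 dBm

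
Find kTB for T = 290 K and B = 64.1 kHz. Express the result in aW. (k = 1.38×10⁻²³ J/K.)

257 aW

P_n = kTB = 1.38×10⁻²³ × 290 × 6.41×10⁴ = 2.57×10⁻¹⁶ W = 257 aW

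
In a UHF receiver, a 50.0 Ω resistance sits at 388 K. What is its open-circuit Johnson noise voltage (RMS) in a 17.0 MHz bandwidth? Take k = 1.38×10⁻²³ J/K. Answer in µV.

4.27 µV

V_n = √(4kTRB)
4kTRB = 4 × 1.38×10⁻²³ × 388 × 5.00×10¹ × 1.70×10⁷ = 1.82×10⁻¹¹ V²
V_n = √(1.82×10⁻¹¹) = 4.27×10⁻⁶ V = 4.27 µV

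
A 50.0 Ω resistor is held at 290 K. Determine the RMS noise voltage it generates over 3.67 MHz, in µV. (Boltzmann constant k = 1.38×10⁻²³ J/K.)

1.71 µV

V_n = √(4kTRB)
4kTRB = 4 × 1.38×10⁻²³ × 290 × 5.00×10¹ × 3.67×10⁶ = 2.94×10⁻¹² V²
V_n = √(2.94×10⁻¹²) = 1.71×10⁻⁶ V = 1.71 µV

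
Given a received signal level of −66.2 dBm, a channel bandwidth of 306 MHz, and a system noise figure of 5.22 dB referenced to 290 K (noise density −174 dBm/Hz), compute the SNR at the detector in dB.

Noise floor: N = −174 + 10 log₁₀(B) + NF
10 log₁₀(3.06×10⁸) = 84.86 dB
N = −174 + 84.86 + 5.22 = −83.92 dBm
SNR = P_sig − N = −66.2 − (−83.92) = 17.72 dB → 17.7 dB

17.7 dB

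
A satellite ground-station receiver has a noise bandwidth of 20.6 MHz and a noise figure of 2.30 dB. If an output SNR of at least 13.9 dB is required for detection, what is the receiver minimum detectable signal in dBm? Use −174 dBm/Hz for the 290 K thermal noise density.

Sensitivity = −174 + 10 log₁₀(B) + NF + SNR_min
= −174 + 73.14 + 2.30 + 13.9
= −84.66 dBm → −84.7 dBm

−84.7 dBm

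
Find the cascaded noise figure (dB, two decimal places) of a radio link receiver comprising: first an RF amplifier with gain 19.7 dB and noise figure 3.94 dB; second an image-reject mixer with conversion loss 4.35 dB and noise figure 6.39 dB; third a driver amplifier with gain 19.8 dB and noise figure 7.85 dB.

4.25 dB

Convert to linear (a loss of L dB is a gain of −L dB): F_i = 10^(NF_i/10), G_i = 10^(G_i,dB/10)
  Stage 1: F_1 = 10^(3.94/10) = 2.477, G_1 = 10^(19.7/10) = 93.33
  Stage 2: F_2 = 10^(6.39/10) = 4.355, G_2 = 10^(−4.35/10) = 0.3673
  Stage 3: F_3 = 10^(7.85/10) = 6.095, G_3 = 10^(19.8/10) = 95.50
Friis cascade:
  F = 2.477 + (4.355 − 1)/93.33 + (6.095 − 1)/34.28 = 2.662
NF = 10 log₁₀(2.662) = 4.25 dB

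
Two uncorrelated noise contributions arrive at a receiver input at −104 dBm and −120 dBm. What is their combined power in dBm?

−103.9 dBm

Convert to linear, add, convert back:
P₁ = 3.98×10⁻¹⁴ W, P₂ = 1.00×10⁻¹⁵ W
P_tot = 4.08×10⁻¹⁴ W → 10 log₁₀(P_tot / 10⁻³) = −103.9 dBm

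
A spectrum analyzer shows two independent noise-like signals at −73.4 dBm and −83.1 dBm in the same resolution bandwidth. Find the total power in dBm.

Convert to linear, add, convert back:
P₁ = 4.57×10⁻¹¹ W, P₂ = 4.90×10⁻¹² W
P_tot = 5.06×10⁻¹¹ W → 10 log₁₀(P_tot / 10⁻³) = −73.0 dBm

−73.0 dBm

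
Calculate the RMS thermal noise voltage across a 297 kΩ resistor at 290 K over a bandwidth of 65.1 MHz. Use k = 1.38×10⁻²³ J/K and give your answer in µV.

556 µV

V_n = √(4kTRB)
4kTRB = 4 × 1.38×10⁻²³ × 290 × 2.97×10⁵ × 6.51×10⁷ = 3.10×10⁻⁷ V²
V_n = √(3.10×10⁻⁷) = 5.56×10⁻⁴ V = 556 µV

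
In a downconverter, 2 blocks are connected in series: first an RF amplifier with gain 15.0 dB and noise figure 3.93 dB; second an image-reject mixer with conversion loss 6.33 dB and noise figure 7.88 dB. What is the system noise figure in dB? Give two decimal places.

Convert to linear (a loss of L dB is a gain of −L dB): F_i = 10^(NF_i/10), G_i = 10^(G_i,dB/10)
  Stage 1: F_1 = 10^(3.93/10) = 2.472, G_1 = 10^(15.0/10) = 31.62
  Stage 2: F_2 = 10^(7.88/10) = 6.138, G_2 = 10^(−6.33/10) = 0.2328
Friis cascade:
  F = 2.472 + (6.138 − 1)/31.62 = 2.634
NF = 10 log₁₀(2.634) = 4.21 dB

4.21 dB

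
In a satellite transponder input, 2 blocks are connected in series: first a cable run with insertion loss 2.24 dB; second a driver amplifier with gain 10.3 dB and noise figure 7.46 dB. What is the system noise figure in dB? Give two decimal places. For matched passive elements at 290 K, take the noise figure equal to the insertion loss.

9.70 dB

Convert to linear (a loss of L dB is a gain of −L dB): F_i = 10^(NF_i/10), G_i = 10^(G_i,dB/10)
  Stage 1: F_1 = 10^(2.24/10) = 1.675, G_1 = 10^(−2.24/10) = 0.5970
  Stage 2: F_2 = 10^(7.46/10) = 5.572, G_2 = 10^(10.3/10) = 10.72
Friis cascade:
  F = 1.675 + (5.572 − 1)/0.5970 = 9.333
NF = 10 log₁₀(9.333) = 9.70 dB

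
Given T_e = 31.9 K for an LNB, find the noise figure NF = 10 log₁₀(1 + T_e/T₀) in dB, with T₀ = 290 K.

F = 1 + T_e/T₀ = 1 + 31.9/290 = 1.11
NF = 10 log₁₀(1.11) = 0.453 dB

0.453 dB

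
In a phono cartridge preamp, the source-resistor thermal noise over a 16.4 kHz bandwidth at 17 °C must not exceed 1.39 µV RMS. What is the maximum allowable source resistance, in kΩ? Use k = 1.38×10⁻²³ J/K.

T = 17 °C + 273.15 = 290.15 K
Johnson–Nyquist: V_n = √(4kTRB) ⇒ R = V_n² / (4kTB)
4kTB = 4 × 1.38×10⁻²³ × 290.15 × 1.64×10⁴ = 2.63×10⁻¹⁶
R = (1.39×10⁻⁶)² / 2.63×10⁻¹⁶ = 7.36×10³ Ω = 7.36 kΩ

7.36 kΩ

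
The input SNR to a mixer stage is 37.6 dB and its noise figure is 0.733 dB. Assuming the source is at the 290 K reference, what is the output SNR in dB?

36.867 dB

By definition F = SNR_in/SNR_out, so in dB: SNR_out = SNR_in − NF
SNR_out = 37.6 − 0.733 = 36.867 dB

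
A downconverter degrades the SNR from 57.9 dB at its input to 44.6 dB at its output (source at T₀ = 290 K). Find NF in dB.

NF (dB) = SNR_in(dB) − SNR_out(dB) when the source is at T₀
NF = 57.9 − 44.6 = 13.3 dB

13.3 dB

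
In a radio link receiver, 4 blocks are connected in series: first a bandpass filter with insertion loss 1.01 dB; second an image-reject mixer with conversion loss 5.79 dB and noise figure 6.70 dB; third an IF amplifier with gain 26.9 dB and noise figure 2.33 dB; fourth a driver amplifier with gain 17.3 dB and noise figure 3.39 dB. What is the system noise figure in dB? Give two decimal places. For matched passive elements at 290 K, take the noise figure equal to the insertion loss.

9.69 dB

Convert to linear (a loss of L dB is a gain of −L dB): F_i = 10^(NF_i/10), G_i = 10^(G_i,dB/10)
  Stage 1: F_1 = 10^(1.01/10) = 1.262, G_1 = 10^(−1.01/10) = 0.7925
  Stage 2: F_2 = 10^(6.70/10) = 4.677, G_2 = 10^(−5.79/10) = 0.2636
  Stage 3: F_3 = 10^(2.33/10) = 1.710, G_3 = 10^(26.9/10) = 489.8
  Stage 4: F_4 = 10^(3.39/10) = 2.183, G_4 = 10^(17.3/10) = 53.70
Friis cascade:
  F = 1.262 + (4.677 − 1)/0.7925 + (1.710 − 1)/0.2089 + (2.183 − 1)/102.3 = 9.312
NF = 10 log₁₀(9.312) = 9.69 dB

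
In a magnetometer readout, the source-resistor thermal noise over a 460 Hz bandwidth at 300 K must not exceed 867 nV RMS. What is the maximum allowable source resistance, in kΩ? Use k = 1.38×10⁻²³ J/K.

Johnson–Nyquist: V_n = √(4kTRB) ⇒ R = V_n² / (4kTB)
4kTB = 4 × 1.38×10⁻²³ × 300 × 4.60×10² = 7.62×10⁻¹⁸
R = (8.67×10⁻⁷)² / 7.62×10⁻¹⁸ = 9.87×10⁴ Ω = 98.7 kΩ

98.7 kΩ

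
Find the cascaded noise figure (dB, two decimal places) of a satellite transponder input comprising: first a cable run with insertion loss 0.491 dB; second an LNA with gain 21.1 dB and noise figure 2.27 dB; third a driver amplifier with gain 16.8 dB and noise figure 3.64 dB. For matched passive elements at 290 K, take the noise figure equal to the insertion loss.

2.79 dB

Convert to linear (a loss of L dB is a gain of −L dB): F_i = 10^(NF_i/10), G_i = 10^(G_i,dB/10)
  Stage 1: F_1 = 10^(0.491/10) = 1.120, G_1 = 10^(−0.491/10) = 0.8931
  Stage 2: F_2 = 10^(2.27/10) = 1.687, G_2 = 10^(21.1/10) = 128.8
  Stage 3: F_3 = 10^(3.64/10) = 2.312, G_3 = 10^(16.8/10) = 47.86
Friis cascade:
  F = 1.120 + (1.687 − 1)/0.8931 + (2.312 − 1)/115.1 = 1.900
NF = 10 log₁₀(1.900) = 2.79 dB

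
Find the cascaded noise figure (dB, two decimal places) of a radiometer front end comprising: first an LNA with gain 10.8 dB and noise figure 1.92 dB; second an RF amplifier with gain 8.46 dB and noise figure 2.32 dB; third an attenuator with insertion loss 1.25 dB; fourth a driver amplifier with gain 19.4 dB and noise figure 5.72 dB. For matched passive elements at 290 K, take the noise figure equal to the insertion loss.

Convert to linear (a loss of L dB is a gain of −L dB): F_i = 10^(NF_i/10), G_i = 10^(G_i,dB/10)
  Stage 1: F_1 = 10^(1.92/10) = 1.556, G_1 = 10^(10.8/10) = 12.02
  Stage 2: F_2 = 10^(2.32/10) = 1.706, G_2 = 10^(8.46/10) = 7.015
  Stage 3: F_3 = 10^(1.25/10) = 1.334, G_3 = 10^(−1.25/10) = 0.7499
  Stage 4: F_4 = 10^(5.72/10) = 3.733, G_4 = 10^(19.4/10) = 87.10
Friis cascade:
  F = 1.556 + (1.706 − 1)/12.02 + (1.334 − 1)/84.33 + (3.733 − 1)/63.24 = 1.662
NF = 10 log₁₀(1.662) = 2.21 dB

2.21 dB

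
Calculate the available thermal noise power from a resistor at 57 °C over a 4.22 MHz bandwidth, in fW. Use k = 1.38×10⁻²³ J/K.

19.2 fW

T = 57 °C + 273.15 = 330.15 K
P_n = kTB = 1.38×10⁻²³ × 330.15 × 4.22×10⁶ = 1.92×10⁻¹⁴ W = 19.2 fW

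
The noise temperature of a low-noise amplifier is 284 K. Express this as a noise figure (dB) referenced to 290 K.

2.97 dB

F = 1 + T_e/T₀ = 1 + 284/290 = 1.97931
NF = 10 log₁₀(1.97931) = 2.97 dB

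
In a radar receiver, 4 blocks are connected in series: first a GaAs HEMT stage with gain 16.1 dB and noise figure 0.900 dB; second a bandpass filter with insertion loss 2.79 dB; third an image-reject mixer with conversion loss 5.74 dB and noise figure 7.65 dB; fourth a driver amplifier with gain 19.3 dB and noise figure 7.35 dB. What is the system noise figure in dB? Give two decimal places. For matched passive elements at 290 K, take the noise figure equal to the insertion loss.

Convert to linear (a loss of L dB is a gain of −L dB): F_i = 10^(NF_i/10), G_i = 10^(G_i,dB/10)
  Stage 1: F_1 = 10^(0.900/10) = 1.230, G_1 = 10^(16.1/10) = 40.74
  Stage 2: F_2 = 10^(2.79/10) = 1.901, G_2 = 10^(−2.79/10) = 0.5260
  Stage 3: F_3 = 10^(7.65/10) = 5.821, G_3 = 10^(−5.74/10) = 0.2667
  Stage 4: F_4 = 10^(7.35/10) = 5.433, G_4 = 10^(19.3/10) = 85.11
Friis cascade:
  F = 1.230 + (1.901 − 1)/40.74 + (5.821 − 1)/21.43 + (5.433 − 1)/5.715 = 2.253
NF = 10 log₁₀(2.253) = 3.53 dB

3.53 dB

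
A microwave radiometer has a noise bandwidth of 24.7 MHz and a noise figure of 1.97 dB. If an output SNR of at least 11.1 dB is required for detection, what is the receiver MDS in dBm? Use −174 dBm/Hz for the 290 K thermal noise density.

−87.0 dBm

Sensitivity = −174 + 10 log₁₀(B) + NF + SNR_min
= −174 + 73.93 + 1.97 + 11.1
= −87.00 dBm → −87.0 dBm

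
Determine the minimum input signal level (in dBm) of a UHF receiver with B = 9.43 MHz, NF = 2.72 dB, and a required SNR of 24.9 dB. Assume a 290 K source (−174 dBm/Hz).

Sensitivity = −174 + 10 log₁₀(B) + NF + SNR_min
= −174 + 69.75 + 2.72 + 24.9
= −76.63 dBm → −76.6 dBm

−76.6 dBm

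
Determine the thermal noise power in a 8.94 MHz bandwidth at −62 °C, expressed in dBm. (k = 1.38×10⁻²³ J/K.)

T = −62 °C + 273.15 = 211.15 K
P_n = kTB = 1.38×10⁻²³ × 211.15 × 8.94×10⁶ = 2.60×10⁻¹⁴ W
In dBm: 10 log₁₀(2.60×10⁻¹⁴ / 10⁻³) = −105.8 dBm

−105.8 dBm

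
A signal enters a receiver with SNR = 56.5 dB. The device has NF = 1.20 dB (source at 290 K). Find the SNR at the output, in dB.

55.30 dB

By definition F = SNR_in/SNR_out, so in dB: SNR_out = SNR_in − NF
SNR_out = 56.5 − 1.20 = 55.30 dB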